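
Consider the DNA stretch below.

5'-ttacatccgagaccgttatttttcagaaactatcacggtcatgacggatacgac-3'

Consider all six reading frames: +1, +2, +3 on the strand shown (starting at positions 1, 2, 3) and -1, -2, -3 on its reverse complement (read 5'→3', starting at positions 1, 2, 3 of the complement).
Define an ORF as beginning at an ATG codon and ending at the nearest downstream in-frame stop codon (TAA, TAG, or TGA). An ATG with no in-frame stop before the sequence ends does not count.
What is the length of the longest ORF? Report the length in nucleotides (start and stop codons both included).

27

Reverse complement (5'→3'): GTCGTATCCGTCATGACCGTGATAGTTTCTGAAAAATAACGGTCTCGGATGTAA
Frame +1: TTA CAT CCG AGA CCG TTA TTT TTC AGA AAC TAT CAC GGT CAT GAC GGA TAC GAC — no ATG→stop ORF.
Frame +2: TAC ATC CGA GAC CGT TAT TTT TCA GAA ACT ATC ACG GTC ATG ACG GAT ACG — no ATG→stop ORF.
Frame +3: ACA TCC GAG ACC GTT ATT TTT CAG AAA CTA TCA CGG TCA TGA CGG ATA CGA — no ATG→stop ORF.
Frame -1: GTC GTA TCC GTC ATG ACC GTG ATA GTT TCT GAA AAA TAA CGG TCT CGG ATG TAA — ATG at 13, stop TAA at 37 → 27 nt; ATG at 49, stop TAA at 52 → 6 nt.
Frame -2: TCG TAT CCG TCA TGA CCG TGA TAG TTT CTG AAA AAT AAC GGT CTC GGA TGT — no ATG→stop ORF.
Frame -3: CGT ATC CGT CAT GAC CGT GAT AGT TTC TGA AAA ATA ACG GTC TCG GAT GTA — no ATG→stop ORF.
Longest: frame -1, positions 13–39, 27 nt = 9 codons = 8 aa. → 27 nucleotides.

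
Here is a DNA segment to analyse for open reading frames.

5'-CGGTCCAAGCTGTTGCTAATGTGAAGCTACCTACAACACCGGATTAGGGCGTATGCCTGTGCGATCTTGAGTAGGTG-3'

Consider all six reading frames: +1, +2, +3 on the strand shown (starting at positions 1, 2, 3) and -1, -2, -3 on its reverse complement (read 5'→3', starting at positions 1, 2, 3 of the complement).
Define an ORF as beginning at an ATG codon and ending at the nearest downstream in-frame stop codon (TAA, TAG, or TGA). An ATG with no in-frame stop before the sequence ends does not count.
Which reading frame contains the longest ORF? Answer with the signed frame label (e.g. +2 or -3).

Reverse complement (5'→3'): CACCTACTCAAGATCGCACAGGCATACGCCCTAATCCGGTGTTGTAGGTAGCTTCACATTAGCAACAGCTTGGACCG
Frame +1: CGG TCC AAG CTG TTG CTA ATG TGA AGC TAC CTA CAA CAC CGG ATT AGG GCG TAT GCC TGT GCG ATC TTG AGT AGG — ATG at 19, stop TGA at 22 → 6 nt.
Frame +2: GGT CCA AGC TGT TGC TAA TGT GAA GCT ACC TAC AAC ACC GGA TTA GGG CGT ATG CCT GTG CGA TCT TGA GTA GGT — ATG at 53, stop TGA at 68 → 18 nt.
Frame +3: GTC CAA GCT GTT GCT AAT GTG AAG CTA CCT ACA ACA CCG GAT TAG GGC GTA TGC CTG TGC GAT CTT GAG TAG GTG — no ATG→stop ORF.
Frame -1: CAC CTA CTC AAG ATC GCA CAG GCA TAC GCC CTA ATC CGG TGT TGT AGG TAG CTT CAC ATT AGC AAC AGC TTG GAC — no ATG→stop ORF.
Frame -2: ACC TAC TCA AGA TCG CAC AGG CAT ACG CCC TAA TCC GGT GTT GTA GGT AGC TTC ACA TTA GCA ACA GCT TGG ACC — no ATG→stop ORF.
Frame -3: CCT ACT CAA GAT CGC ACA GGC ATA CGC CCT AAT CCG GTG TTG TAG GTA GCT TCA CAT TAG CAA CAG CTT GGA CCG — no ATG→stop ORF.
Longest ORF is 18 nt in frame +2 (positions 53–70).

+2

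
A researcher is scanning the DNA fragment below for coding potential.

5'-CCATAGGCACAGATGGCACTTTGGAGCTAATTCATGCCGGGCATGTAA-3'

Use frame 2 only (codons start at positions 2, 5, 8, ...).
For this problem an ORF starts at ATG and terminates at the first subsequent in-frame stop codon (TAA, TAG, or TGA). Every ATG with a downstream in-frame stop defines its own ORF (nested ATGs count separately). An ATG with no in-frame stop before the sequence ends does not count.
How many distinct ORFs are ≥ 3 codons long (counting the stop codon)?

Frame 2: CAT AGG CAC AGA TGG CAC TTT GGA GCT AAT TCA TGC CGG GCA TGT — no ATG→stop ORF.
No ORF reaches 3 codons. Count = 0.

0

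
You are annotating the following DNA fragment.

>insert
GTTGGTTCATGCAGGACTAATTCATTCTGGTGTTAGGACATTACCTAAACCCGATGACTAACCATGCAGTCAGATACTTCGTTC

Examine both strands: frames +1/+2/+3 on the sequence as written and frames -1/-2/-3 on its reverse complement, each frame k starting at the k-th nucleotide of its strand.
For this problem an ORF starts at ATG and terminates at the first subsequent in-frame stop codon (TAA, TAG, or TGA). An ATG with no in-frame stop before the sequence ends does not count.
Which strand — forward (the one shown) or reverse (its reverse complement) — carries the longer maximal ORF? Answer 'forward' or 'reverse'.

reverse

Reverse complement (5'→3'): GAACGAAGTATCTGACTGCATGGTTAGTCATCGGGTTTAGGTAATGTCCTAACACCAGAATGAATTAGTCCTGCATGAACCAAC
Frame +1: GTT GGT TCA TGC AGG ACT AAT TCA TTC TGG TGT TAG GAC ATT ACC TAA ACC CGA TGA CTA ACC ATG CAG TCA GAT ACT TCG TTC — no ATG→stop ORF.
Frame +2: TTG GTT CAT GCA GGA CTA ATT CAT TCT GGT GTT AGG ACA TTA CCT AAA CCC GAT GAC TAA CCA TGC AGT CAG ATA CTT CGT — no ATG→stop ORF.
Frame +3: TGG TTC ATG CAG GAC TAA TTC ATT CTG GTG TTA GGA CAT TAC CTA AAC CCG ATG ACT AAC CAT GCA GTC AGA TAC TTC GTT — ATG at 9, stop TAA at 18 → 12 nt.
Frame -1: GAA CGA AGT ATC TGA CTG CAT GGT TAG TCA TCG GGT TTA GGT AAT GTC CTA ACA CCA GAA TGA ATT AGT CCT GCA TGA ACC AAC — no ATG→stop ORF.
Frame -2: AAC GAA GTA TCT GAC TGC ATG GTT AGT CAT CGG GTT TAG GTA ATG TCC TAA CAC CAG AAT GAA TTA GTC CTG CAT GAA CCA — ATG at 20, stop TAG at 38 → 21 nt; ATG at 44, stop TAA at 50 → 9 nt.
Frame -3: ACG AAG TAT CTG ACT GCA TGG TTA GTC ATC GGG TTT AGG TAA TGT CCT AAC ACC AGA ATG AAT TAG TCC TGC ATG AAC CAA — ATG at 60, stop TAG at 66 → 9 nt.
Forward-strand max 12 nt; reverse-strand max 21 nt. The reverse strand has the longer ORF.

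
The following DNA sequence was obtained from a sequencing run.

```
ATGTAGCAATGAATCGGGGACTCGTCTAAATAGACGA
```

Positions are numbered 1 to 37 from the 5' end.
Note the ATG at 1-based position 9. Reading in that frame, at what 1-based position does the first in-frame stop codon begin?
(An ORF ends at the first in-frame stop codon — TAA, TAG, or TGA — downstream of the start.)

27

Codons from position 9: ATG (9–11), AAT (12–14), CGG (15–17), GGA (18–20), CTC (21–23), GTC (24–26), TAA (27–29).
TAA is a stop codon; it begins at position 27.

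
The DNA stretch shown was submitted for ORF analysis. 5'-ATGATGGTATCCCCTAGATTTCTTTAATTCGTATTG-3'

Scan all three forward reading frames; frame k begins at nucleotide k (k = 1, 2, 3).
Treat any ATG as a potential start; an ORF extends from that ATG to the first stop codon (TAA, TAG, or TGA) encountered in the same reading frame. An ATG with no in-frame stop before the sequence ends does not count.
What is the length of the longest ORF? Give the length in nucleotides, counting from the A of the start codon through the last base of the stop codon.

27

Frame 1: ATG ATG GTA TCC CCT AGA TTT CTT TAA TTC GTA TTG — ATG at 1, stop TAA at 25 → 27 nt; ATG at 4, stop TAA at 25 → 24 nt.
Frame 2: TGA TGG TAT CCC CTA GAT TTC TTT AAT TCG TAT — no ATG→stop ORF.
Frame 3: GAT GGT ATC CCC TAG ATT TCT TTA ATT CGT ATT — no ATG→stop ORF.
Longest: frame 1, positions 1–27, 27 nt = 9 codons = 8 aa. → 27 nucleotides.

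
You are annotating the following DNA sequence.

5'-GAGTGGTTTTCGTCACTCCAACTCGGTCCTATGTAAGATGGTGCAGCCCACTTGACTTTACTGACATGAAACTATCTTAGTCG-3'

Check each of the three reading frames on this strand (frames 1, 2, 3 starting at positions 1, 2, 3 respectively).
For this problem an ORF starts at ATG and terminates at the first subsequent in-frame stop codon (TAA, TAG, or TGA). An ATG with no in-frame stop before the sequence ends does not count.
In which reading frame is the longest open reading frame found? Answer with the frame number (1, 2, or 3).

2

Frame 1: GAG TGG TTT TCG TCA CTC CAA CTC GGT CCT ATG TAA GAT GGT GCA GCC CAC TTG ACT TTA CTG ACA TGA AAC TAT CTT AGT — ATG at 31, stop TAA at 34 → 6 nt.
Frame 2: AGT GGT TTT CGT CAC TCC AAC TCG GTC CTA TGT AAG ATG GTG CAG CCC ACT TGA CTT TAC TGA CAT GAA ACT ATC TTA GTC — ATG at 38, stop TGA at 53 → 18 nt.
Frame 3: GTG GTT TTC GTC ACT CCA ACT CGG TCC TAT GTA AGA TGG TGC AGC CCA CTT GAC TTT ACT GAC ATG AAA CTA TCT TAG TCG — ATG at 66, stop TAG at 78 → 15 nt.
Longest ORF is 18 nt in frame 2 (positions 38–55).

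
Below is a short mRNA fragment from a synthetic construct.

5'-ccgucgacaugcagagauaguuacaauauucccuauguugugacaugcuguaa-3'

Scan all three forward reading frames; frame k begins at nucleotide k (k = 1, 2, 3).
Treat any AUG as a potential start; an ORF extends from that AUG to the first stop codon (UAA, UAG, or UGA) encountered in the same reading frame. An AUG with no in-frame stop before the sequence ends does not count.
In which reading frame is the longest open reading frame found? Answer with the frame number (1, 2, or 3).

Frame 1: CCG UCG ACA UGC AGA GAU AGU UAC AAU AUU CCC UAU GUU GUG ACA UGC UGU — no AUG→stop ORF.
Frame 2: CGU CGA CAU GCA GAG AUA GUU ACA AUA UUC CCU AUG UUG UGA CAU GCU GUA — AUG at 35, stop UGA at 41 → 9 nt.
Frame 3: GUC GAC AUG CAG AGA UAG UUA CAA UAU UCC CUA UGU UGU GAC AUG CUG UAA — AUG at 9, stop UAG at 18 → 12 nt; AUG at 45, stop UAA at 51 → 9 nt.
Longest ORF is 12 nt in frame 3 (positions 9–20).

3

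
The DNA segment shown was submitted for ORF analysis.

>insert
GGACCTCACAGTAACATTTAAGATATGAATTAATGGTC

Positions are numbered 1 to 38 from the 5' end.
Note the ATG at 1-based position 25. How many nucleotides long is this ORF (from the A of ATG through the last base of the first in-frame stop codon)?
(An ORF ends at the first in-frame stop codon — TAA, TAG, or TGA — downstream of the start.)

9

Codons from position 25: ATG (25–27), AAT (28–30), TAA (31–33).
TAA is the first in-frame stop; ORF spans 25–33, 9 nucleotides.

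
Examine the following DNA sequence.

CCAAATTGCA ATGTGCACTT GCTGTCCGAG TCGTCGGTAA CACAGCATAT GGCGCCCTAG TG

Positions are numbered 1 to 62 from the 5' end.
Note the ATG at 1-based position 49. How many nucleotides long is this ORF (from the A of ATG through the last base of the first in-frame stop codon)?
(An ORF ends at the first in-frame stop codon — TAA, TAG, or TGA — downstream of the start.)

Codons from position 49: ATG (49–51), GCG (52–54), CCC (55–57), TAG (58–60).
TAG is the first in-frame stop; ORF spans 49–60, 12 nucleotides.

12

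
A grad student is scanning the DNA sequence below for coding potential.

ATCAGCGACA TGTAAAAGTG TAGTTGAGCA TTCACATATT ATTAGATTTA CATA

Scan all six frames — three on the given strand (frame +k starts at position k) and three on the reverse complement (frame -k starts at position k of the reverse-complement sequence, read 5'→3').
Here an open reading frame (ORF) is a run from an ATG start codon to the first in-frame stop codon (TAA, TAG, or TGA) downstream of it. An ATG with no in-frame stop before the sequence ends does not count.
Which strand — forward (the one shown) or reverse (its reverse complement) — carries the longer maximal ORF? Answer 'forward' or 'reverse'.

reverse

Reverse complement (5'→3'): TATGTAAATCTAATAATATGTGAATGCTCAACTACACTTTTACATGTCGCTGAT
Frame +1: ATC AGC GAC ATG TAA AAG TGT AGT TGA GCA TTC ACA TAT TAT TAG ATT TAC ATA — ATG at 10, stop TAA at 13 → 6 nt.
Frame +2: TCA GCG ACA TGT AAA AGT GTA GTT GAG CAT TCA CAT ATT ATT AGA TTT ACA — no ATG→stop ORF.
Frame +3: CAG CGA CAT GTA AAA GTG TAG TTG AGC ATT CAC ATA TTA TTA GAT TTA CAT — no ATG→stop ORF.
Frame -1: TAT GTA AAT CTA ATA ATA TGT GAA TGC TCA ACT ACA CTT TTA CAT GTC GCT GAT — no ATG→stop ORF.
Frame -2: ATG TAA ATC TAA TAA TAT GTG AAT GCT CAA CTA CAC TTT TAC ATG TCG CTG — ATG at 2, stop TAA at 5 → 6 nt.
Frame -3: TGT AAA TCT AAT AAT ATG TGA ATG CTC AAC TAC ACT TTT ACA TGT CGC TGA — ATG at 18, stop TGA at 21 → 6 nt; ATG at 24, stop TGA at 51 → 30 nt.
Forward-strand max 6 nt; reverse-strand max 30 nt. The reverse strand has the longer ORF.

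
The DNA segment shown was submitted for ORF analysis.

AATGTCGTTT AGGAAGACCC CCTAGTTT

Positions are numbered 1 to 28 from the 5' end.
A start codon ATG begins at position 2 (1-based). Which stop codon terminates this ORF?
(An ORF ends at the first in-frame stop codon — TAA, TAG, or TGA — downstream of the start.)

TAG

Codons from position 2: ATG (2–4), TCG (5–7), TTT (8–10), AGG (11–13), AAG (14–16), ACC (17–19), CCC (20–22), TAG (23–25).
The first in-frame stop codon is TAG.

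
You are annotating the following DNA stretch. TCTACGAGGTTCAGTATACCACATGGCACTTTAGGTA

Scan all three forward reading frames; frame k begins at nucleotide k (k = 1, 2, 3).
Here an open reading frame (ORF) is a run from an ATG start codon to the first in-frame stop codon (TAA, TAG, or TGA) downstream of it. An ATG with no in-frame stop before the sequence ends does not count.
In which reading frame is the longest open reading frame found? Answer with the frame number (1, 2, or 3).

Frame 1: TCT ACG AGG TTC AGT ATA CCA CAT GGC ACT TTA GGT — no ATG→stop ORF.
Frame 2: CTA CGA GGT TCA GTA TAC CAC ATG GCA CTT TAG GTA — ATG at 23, stop TAG at 32 → 12 nt.
Frame 3: TAC GAG GTT CAG TAT ACC ACA TGG CAC TTT AGG — no ATG→stop ORF.
Longest ORF is 12 nt in frame 2 (positions 23–34).

2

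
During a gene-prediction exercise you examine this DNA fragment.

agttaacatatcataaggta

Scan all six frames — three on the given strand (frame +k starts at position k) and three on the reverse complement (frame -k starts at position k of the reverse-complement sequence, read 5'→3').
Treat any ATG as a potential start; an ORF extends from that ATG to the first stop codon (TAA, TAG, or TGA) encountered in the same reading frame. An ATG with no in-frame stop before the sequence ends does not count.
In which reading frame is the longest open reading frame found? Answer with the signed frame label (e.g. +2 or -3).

-1

Reverse complement (5'→3'): TACCTTATGATATGTTAACT
Frame +1: AGT TAA CAT ATC ATA AGG — no ATG→stop ORF.
Frame +2: GTT AAC ATA TCA TAA GGT — no ATG→stop ORF.
Frame +3: TTA ACA TAT CAT AAG GTA — no ATG→stop ORF.
Frame -1: TAC CTT ATG ATA TGT TAA — ATG at 7, stop TAA at 16 → 12 nt.
Frame -2: ACC TTA TGA TAT GTT AAC — no ATG→stop ORF.
Frame -3: CCT TAT GAT ATG TTA ACT — no ATG→stop ORF.
Longest ORF is 12 nt in frame -1 (positions 7–18).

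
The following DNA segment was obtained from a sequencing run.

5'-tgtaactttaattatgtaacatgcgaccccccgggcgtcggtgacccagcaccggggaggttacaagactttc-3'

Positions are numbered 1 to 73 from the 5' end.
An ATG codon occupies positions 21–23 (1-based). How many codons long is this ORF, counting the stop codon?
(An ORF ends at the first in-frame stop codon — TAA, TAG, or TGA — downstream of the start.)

Codons from position 21: ATG (21–23), CGA (24–26), CCC (27–29), CCC (30–32), GGG (33–35), CGT (36–38), CGG (39–41), TGA (42–44).
TGA is the first in-frame stop; that's 8 codons including the stop.

8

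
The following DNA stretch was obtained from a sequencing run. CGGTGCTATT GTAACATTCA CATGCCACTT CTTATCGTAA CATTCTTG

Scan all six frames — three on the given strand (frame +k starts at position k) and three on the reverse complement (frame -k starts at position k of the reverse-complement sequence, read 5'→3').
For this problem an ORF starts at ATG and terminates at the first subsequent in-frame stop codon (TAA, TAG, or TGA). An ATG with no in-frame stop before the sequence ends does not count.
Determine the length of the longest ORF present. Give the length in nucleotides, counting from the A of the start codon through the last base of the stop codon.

Reverse complement (5'→3'): CAAGAATGTTACGATAAGAAGTGGCATGTGAATGTTACAATAGCACCG
Frame +1: CGG TGC TAT TGT AAC ATT CAC ATG CCA CTT CTT ATC GTA ACA TTC TTG — no ATG→stop ORF.
Frame +2: GGT GCT ATT GTA ACA TTC ACA TGC CAC TTC TTA TCG TAA CAT TCT — no ATG→stop ORF.
Frame +3: GTG CTA TTG TAA CAT TCA CAT GCC ACT TCT TAT CGT AAC ATT CTT — no ATG→stop ORF.
Frame -1: CAA GAA TGT TAC GAT AAG AAG TGG CAT GTG AAT GTT ACA ATA GCA CCG — no ATG→stop ORF.
Frame -2: AAG AAT GTT ACG ATA AGA AGT GGC ATG TGA ATG TTA CAA TAG CAC — ATG at 26, stop TGA at 29 → 6 nt; ATG at 32, stop TAG at 41 → 12 nt.
Frame -3: AGA ATG TTA CGA TAA GAA GTG GCA TGT GAA TGT TAC AAT AGC ACC — ATG at 6, stop TAA at 15 → 12 nt.
Longest: frame -2, positions 32–43, 12 nt = 4 codons = 3 aa. → 12 nucleotides.

12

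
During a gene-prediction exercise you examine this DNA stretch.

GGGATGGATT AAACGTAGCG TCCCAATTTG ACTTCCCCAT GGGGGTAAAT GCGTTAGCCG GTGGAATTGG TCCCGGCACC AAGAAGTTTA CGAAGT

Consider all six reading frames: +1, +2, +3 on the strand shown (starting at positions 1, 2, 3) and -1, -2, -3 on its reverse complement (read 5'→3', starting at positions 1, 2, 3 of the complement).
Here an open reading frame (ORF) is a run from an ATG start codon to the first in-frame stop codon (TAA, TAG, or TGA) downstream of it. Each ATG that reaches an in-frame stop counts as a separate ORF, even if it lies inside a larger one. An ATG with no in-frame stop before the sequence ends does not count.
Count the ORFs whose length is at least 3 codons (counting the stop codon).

Reverse complement (5'→3'): ACTTCGTAAACTTCTTGGTGCCGGGACCAATTCCACCGGCTAACGCATTTACCCCCATGGGGAAGTCAAATTGGGACGCTACGTTTAATCCATCCC
Frame +1: GGG ATG GAT TAA ACG TAG CGT CCC AAT TTG ACT TCC CCA TGG GGG TAA ATG CGT TAG CCG GTG GAA TTG GTC CCG GCA CCA AGA AGT TTA CGA AGT — ATG at 4, stop TAA at 10 → 9 nt; ATG at 49, stop TAG at 55 → 9 nt.
Frame +2: GGA TGG ATT AAA CGT AGC GTC CCA ATT TGA CTT CCC CAT GGG GGT AAA TGC GTT AGC CGG TGG AAT TGG TCC CGG CAC CAA GAA GTT TAC GAA — no ATG→stop ORF.
Frame +3: GAT GGA TTA AAC GTA GCG TCC CAA TTT GAC TTC CCC ATG GGG GTA AAT GCG TTA GCC GGT GGA ATT GGT CCC GGC ACC AAG AAG TTT ACG AAG — no ATG→stop ORF.
Frame -1: ACT TCG TAA ACT TCT TGG TGC CGG GAC CAA TTC CAC CGG CTA ACG CAT TTA CCC CCA TGG GGA AGT CAA ATT GGG ACG CTA CGT TTA ATC CAT CCC — no ATG→stop ORF.
Frame -2: CTT CGT AAA CTT CTT GGT GCC GGG ACC AAT TCC ACC GGC TAA CGC ATT TAC CCC CAT GGG GAA GTC AAA TTG GGA CGC TAC GTT TAA TCC ATC — no ATG→stop ORF.
Frame -3: TTC GTA AAC TTC TTG GTG CCG GGA CCA ATT CCA CCG GCT AAC GCA TTT ACC CCC ATG GGG AAG TCA AAT TGG GAC GCT ACG TTT AAT CCA TCC — no ATG→stop ORF.
ORFs ≥ 3 codons: frame +1 4–12 (3 codons), frame +1 49–57 (3 codons). Count = 2.

2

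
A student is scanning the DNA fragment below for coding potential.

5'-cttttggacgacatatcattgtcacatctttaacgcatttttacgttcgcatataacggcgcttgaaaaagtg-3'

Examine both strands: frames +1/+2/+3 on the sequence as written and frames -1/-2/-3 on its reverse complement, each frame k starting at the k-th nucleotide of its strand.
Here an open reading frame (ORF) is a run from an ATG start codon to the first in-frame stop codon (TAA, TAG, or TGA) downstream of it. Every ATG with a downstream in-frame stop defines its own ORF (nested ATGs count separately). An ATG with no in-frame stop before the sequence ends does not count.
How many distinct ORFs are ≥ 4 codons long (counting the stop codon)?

1

Reverse complement (5'→3'): CACTTTTTCAAGCGCCGTTATATGCGAACGTAAAAATGCGTTAAAGATGTGACAATGATATGTCGTCCAAAAG
Frame +1: CTT TTG GAC GAC ATA TCA TTG TCA CAT CTT TAA CGC ATT TTT ACG TTC GCA TAT AAC GGC GCT TGA AAA AGT — no ATG→stop ORF.
Frame +2: TTT TGG ACG ACA TAT CAT TGT CAC ATC TTT AAC GCA TTT TTA CGT TCG CAT ATA ACG GCG CTT GAA AAA GTG — no ATG→stop ORF.
Frame +3: TTT GGA CGA CAT ATC ATT GTC ACA TCT TTA ACG CAT TTT TAC GTT CGC ATA TAA CGG CGC TTG AAA AAG — no ATG→stop ORF.
Frame -1: CAC TTT TTC AAG CGC CGT TAT ATG CGA ACG TAA AAA TGC GTT AAA GAT GTG ACA ATG ATA TGT CGT CCA AAA — ATG at 22, stop TAA at 31 → 12 nt.
Frame -2: ACT TTT TCA AGC GCC GTT ATA TGC GAA CGT AAA AAT GCG TTA AAG ATG TGA CAA TGA TAT GTC GTC CAA AAG — ATG at 47, stop TGA at 50 → 6 nt.
Frame -3: CTT TTT CAA GCG CCG TTA TAT GCG AAC GTA AAA ATG CGT TAA AGA TGT GAC AAT GAT ATG TCG TCC AAA — ATG at 36, stop TAA at 42 → 9 nt.
ORFs ≥ 4 codons: frame -1 22–33 (4 codons). Count = 1.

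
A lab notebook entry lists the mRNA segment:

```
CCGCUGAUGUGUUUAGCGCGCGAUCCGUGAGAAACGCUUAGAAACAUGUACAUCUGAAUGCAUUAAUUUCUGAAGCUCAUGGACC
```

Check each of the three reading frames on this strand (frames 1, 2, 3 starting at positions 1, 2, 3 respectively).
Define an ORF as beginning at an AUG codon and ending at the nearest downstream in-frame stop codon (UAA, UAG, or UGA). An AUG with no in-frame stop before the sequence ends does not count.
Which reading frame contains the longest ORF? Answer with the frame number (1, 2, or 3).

Frame 1: CCG CUG AUG UGU UUA GCG CGC GAU CCG UGA GAA ACG CUU AGA AAC AUG UAC AUC UGA AUG CAU UAA UUU CUG AAG CUC AUG GAC — AUG at 7, stop UGA at 28 → 24 nt; AUG at 46, stop UGA at 55 → 12 nt; AUG at 58, stop UAA at 64 → 9 nt.
Frame 2: CGC UGA UGU GUU UAG CGC GCG AUC CGU GAG AAA CGC UUA GAA ACA UGU ACA UCU GAA UGC AUU AAU UUC UGA AGC UCA UGG ACC — no AUG→stop ORF.
Frame 3: GCU GAU GUG UUU AGC GCG CGA UCC GUG AGA AAC GCU UAG AAA CAU GUA CAU CUG AAU GCA UUA AUU UCU GAA GCU CAU GGA — no AUG→stop ORF.
Longest ORF is 24 nt in frame 1 (positions 7–30).

1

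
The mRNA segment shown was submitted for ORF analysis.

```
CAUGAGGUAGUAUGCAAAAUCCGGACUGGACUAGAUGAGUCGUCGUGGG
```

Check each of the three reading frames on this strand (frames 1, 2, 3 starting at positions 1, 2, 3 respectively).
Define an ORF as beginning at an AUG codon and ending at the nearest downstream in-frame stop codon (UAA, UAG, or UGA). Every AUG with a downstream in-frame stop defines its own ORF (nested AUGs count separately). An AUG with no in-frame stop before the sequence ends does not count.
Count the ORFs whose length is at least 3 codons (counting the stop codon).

2

Frame 1: CAU GAG GUA GUA UGC AAA AUC CGG ACU GGA CUA GAU GAG UCG UCG UGG — no AUG→stop ORF.
Frame 2: AUG AGG UAG UAU GCA AAA UCC GGA CUG GAC UAG AUG AGU CGU CGU GGG — AUG at 2, stop UAG at 8 → 9 nt.
Frame 3: UGA GGU AGU AUG CAA AAU CCG GAC UGG ACU AGA UGA GUC GUC GUG — AUG at 12, stop UGA at 36 → 27 nt.
ORFs ≥ 3 codons: frame 2 2–10 (3 codons), frame 3 12–38 (9 codons). Count = 2.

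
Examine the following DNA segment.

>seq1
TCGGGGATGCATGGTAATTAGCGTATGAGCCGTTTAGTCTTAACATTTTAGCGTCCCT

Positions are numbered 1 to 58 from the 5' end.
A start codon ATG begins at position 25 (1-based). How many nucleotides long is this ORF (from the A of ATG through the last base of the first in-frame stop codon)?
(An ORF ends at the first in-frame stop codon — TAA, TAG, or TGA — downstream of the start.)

27

Codons from position 25: ATG (25–27), AGC (28–30), CGT (31–33), TTA (34–36), GTC (37–39), TTA (40–42), ACA (43–45), TTT (46–48), TAG (49–51).
TAG is the first in-frame stop; ORF spans 25–51, 27 nucleotides.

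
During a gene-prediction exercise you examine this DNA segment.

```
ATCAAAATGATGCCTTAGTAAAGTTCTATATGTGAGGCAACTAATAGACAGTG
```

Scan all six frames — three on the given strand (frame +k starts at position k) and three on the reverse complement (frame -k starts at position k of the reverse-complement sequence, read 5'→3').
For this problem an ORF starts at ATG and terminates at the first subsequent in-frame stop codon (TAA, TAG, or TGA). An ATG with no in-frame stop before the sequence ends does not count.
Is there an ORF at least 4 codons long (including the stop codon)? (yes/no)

Reverse complement (5'→3'): CACTGTCTATTAGTTGCCTCACATATAGAACTTTACTAAGGCATCATTTTGAT
Frame +1: ATC AAA ATG ATG CCT TAG TAA AGT TCT ATA TGT GAG GCA ACT AAT AGA CAG — ATG at 7, stop TAG at 16 → 12 nt; ATG at 10, stop TAG at 16 → 9 nt.
Frame +2: TCA AAA TGA TGC CTT AGT AAA GTT CTA TAT GTG AGG CAA CTA ATA GAC AGT — no ATG→stop ORF.
Frame +3: CAA AAT GAT GCC TTA GTA AAG TTC TAT ATG TGA GGC AAC TAA TAG ACA GTG — ATG at 30, stop TGA at 33 → 6 nt.
Frame -1: CAC TGT CTA TTA GTT GCC TCA CAT ATA GAA CTT TAC TAA GGC ATC ATT TTG — no ATG→stop ORF.
Frame -2: ACT GTC TAT TAG TTG CCT CAC ATA TAG AAC TTT ACT AAG GCA TCA TTT TGA — no ATG→stop ORF.
Frame -3: CTG TCT ATT AGT TGC CTC ACA TAT AGA ACT TTA CTA AGG CAT CAT TTT GAT — no ATG→stop ORF.
Frame +1 has an ORF of 4 codons (positions 7–18) ≥ 4, so yes.

yes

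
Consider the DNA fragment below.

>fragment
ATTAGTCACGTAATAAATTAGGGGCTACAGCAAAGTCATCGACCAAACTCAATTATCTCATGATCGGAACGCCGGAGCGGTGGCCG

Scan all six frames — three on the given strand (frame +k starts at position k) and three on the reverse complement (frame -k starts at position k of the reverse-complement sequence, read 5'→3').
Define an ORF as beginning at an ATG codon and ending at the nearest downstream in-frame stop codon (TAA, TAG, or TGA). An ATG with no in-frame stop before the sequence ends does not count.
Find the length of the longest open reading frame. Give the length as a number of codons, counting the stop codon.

Reverse complement (5'→3'): CGGCCACCGCTCCGGCGTTCCGATCATGAGATAATTGAGTTTGGTCGATGACTTTGCTGTAGCCCCTAATTTATTACGTGACTAAT
Frame +1: ATT AGT CAC GTA ATA AAT TAG GGG CTA CAG CAA AGT CAT CGA CCA AAC TCA ATT ATC TCA TGA TCG GAA CGC CGG AGC GGT GGC — no ATG→stop ORF.
Frame +2: TTA GTC ACG TAA TAA ATT AGG GGC TAC AGC AAA GTC ATC GAC CAA ACT CAA TTA TCT CAT GAT CGG AAC GCC GGA GCG GTG GCC — no ATG→stop ORF.
Frame +3: TAG TCA CGT AAT AAA TTA GGG GCT ACA GCA AAG TCA TCG ACC AAA CTC AAT TAT CTC ATG ATC GGA ACG CCG GAG CGG TGG CCG — no ATG→stop ORF.
Frame -1: CGG CCA CCG CTC CGG CGT TCC GAT CAT GAG ATA ATT GAG TTT GGT CGA TGA CTT TGC TGT AGC CCC TAA TTT ATT ACG TGA CTA — no ATG→stop ORF.
Frame -2: GGC CAC CGC TCC GGC GTT CCG ATC ATG AGA TAA TTG AGT TTG GTC GAT GAC TTT GCT GTA GCC CCT AAT TTA TTA CGT GAC TAA — ATG at 26, stop TAA at 32 → 9 nt.
Frame -3: GCC ACC GCT CCG GCG TTC CGA TCA TGA GAT AAT TGA GTT TGG TCG ATG ACT TTG CTG TAG CCC CTA ATT TAT TAC GTG ACT AAT — ATG at 48, stop TAG at 60 → 15 nt.
Longest: frame -3, positions 48–62, 15 nt = 5 codons = 4 aa. → 5 codons.

5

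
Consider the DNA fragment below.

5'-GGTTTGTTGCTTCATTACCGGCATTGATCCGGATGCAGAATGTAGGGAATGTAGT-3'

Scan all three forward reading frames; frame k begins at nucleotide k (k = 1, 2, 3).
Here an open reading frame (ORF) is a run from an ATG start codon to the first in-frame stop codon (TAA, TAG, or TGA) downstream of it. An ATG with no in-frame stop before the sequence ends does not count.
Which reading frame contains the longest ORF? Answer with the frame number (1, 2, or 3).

Frame 1: GGT TTG TTG CTT CAT TAC CGG CAT TGA TCC GGA TGC AGA ATG TAG GGA ATG TAG — ATG at 40, stop TAG at 43 → 6 nt; ATG at 49, stop TAG at 52 → 6 nt.
Frame 2: GTT TGT TGC TTC ATT ACC GGC ATT GAT CCG GAT GCA GAA TGT AGG GAA TGT AGT — no ATG→stop ORF.
Frame 3: TTT GTT GCT TCA TTA CCG GCA TTG ATC CGG ATG CAG AAT GTA GGG AAT GTA — no ATG→stop ORF.
Longest ORF is 6 nt in frame 1 (positions 40–45).

1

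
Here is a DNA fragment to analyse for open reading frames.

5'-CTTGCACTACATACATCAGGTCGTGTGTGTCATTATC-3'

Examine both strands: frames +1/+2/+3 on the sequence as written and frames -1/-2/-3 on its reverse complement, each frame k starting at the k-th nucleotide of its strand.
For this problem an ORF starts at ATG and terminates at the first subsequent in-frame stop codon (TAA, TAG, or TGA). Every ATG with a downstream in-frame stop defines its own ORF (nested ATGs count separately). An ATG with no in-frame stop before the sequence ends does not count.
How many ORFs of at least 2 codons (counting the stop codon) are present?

Reverse complement (5'→3'): GATAATGACACACACGACCTGATGTATGTAGTGCAAG
Frame +1: CTT GCA CTA CAT ACA TCA GGT CGT GTG TGT CAT TAT — no ATG→stop ORF.
Frame +2: TTG CAC TAC ATA CAT CAG GTC GTG TGT GTC ATT ATC — no ATG→stop ORF.
Frame +3: TGC ACT ACA TAC ATC AGG TCG TGT GTG TCA TTA — no ATG→stop ORF.
Frame -1: GAT AAT GAC ACA CAC GAC CTG ATG TAT GTA GTG CAA — no ATG→stop ORF.
Frame -2: ATA ATG ACA CAC ACG ACC TGA TGT ATG TAG TGC AAG — ATG at 5, stop TGA at 20 → 18 nt; ATG at 26, stop TAG at 29 → 6 nt.
Frame -3: TAA TGA CAC ACA CGA CCT GAT GTA TGT AGT GCA — no ATG→stop ORF.
ORFs ≥ 2 codons: frame -2 5–22 (6 codons), frame -2 26–31 (2 codons). Count = 2.

2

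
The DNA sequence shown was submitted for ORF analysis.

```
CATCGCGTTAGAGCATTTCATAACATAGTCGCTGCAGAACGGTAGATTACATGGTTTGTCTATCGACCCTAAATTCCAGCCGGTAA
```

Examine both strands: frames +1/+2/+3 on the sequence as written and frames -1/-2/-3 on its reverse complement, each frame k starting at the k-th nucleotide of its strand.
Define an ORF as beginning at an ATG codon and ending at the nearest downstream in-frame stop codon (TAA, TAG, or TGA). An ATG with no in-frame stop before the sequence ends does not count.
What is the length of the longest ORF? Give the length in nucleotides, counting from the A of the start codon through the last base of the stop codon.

36

Reverse complement (5'→3'): TTACCGGCTGGAATTTAGGGTCGATAGACAAACCATGTAATCTACCGTTCTGCAGCGACTATGTTATGAAATGCTCTAACGCGATG
Frame +1: CAT CGC GTT AGA GCA TTT CAT AAC ATA GTC GCT GCA GAA CGG TAG ATT ACA TGG TTT GTC TAT CGA CCC TAA ATT CCA GCC GGT — no ATG→stop ORF.
Frame +2: ATC GCG TTA GAG CAT TTC ATA ACA TAG TCG CTG CAG AAC GGT AGA TTA CAT GGT TTG TCT ATC GAC CCT AAA TTC CAG CCG GTA — no ATG→stop ORF.
Frame +3: TCG CGT TAG AGC ATT TCA TAA CAT AGT CGC TGC AGA ACG GTA GAT TAC ATG GTT TGT CTA TCG ACC CTA AAT TCC AGC CGG TAA — ATG at 51, stop TAA at 84 → 36 nt.
Frame -1: TTA CCG GCT GGA ATT TAG GGT CGA TAG ACA AAC CAT GTA ATC TAC CGT TCT GCA GCG ACT ATG TTA TGA AAT GCT CTA ACG CGA — ATG at 61, stop TGA at 67 → 9 nt.
Frame -2: TAC CGG CTG GAA TTT AGG GTC GAT AGA CAA ACC ATG TAA TCT ACC GTT CTG CAG CGA CTA TGT TAT GAA ATG CTC TAA CGC GAT — ATG at 35, stop TAA at 38 → 6 nt; ATG at 71, stop TAA at 77 → 9 nt.
Frame -3: ACC GGC TGG AAT TTA GGG TCG ATA GAC AAA CCA TGT AAT CTA CCG TTC TGC AGC GAC TAT GTT ATG AAA TGC TCT AAC GCG ATG — no ATG→stop ORF.
Longest: frame +3, positions 51–86, 36 nt = 12 codons = 11 aa. → 36 nucleotides.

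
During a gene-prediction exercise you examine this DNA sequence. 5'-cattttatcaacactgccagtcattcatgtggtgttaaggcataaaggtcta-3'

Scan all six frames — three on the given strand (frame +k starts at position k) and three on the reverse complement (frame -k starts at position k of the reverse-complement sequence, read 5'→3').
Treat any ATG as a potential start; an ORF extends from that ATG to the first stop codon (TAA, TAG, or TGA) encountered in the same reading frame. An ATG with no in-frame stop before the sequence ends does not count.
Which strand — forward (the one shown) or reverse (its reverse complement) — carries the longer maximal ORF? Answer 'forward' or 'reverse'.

reverse

Reverse complement (5'→3'): TAGACCTTTATGCCTTAACACCACATGAATGACTGGCAGTGTTGATAAAATG
Frame +1: CAT TTT ATC AAC ACT GCC AGT CAT TCA TGT GGT GTT AAG GCA TAA AGG TCT — no ATG→stop ORF.
Frame +2: ATT TTA TCA ACA CTG CCA GTC ATT CAT GTG GTG TTA AGG CAT AAA GGT CTA — no ATG→stop ORF.
Frame +3: TTT TAT CAA CAC TGC CAG TCA TTC ATG TGG TGT TAA GGC ATA AAG GTC — ATG at 27, stop TAA at 36 → 12 nt.
Frame -1: TAG ACC TTT ATG CCT TAA CAC CAC ATG AAT GAC TGG CAG TGT TGA TAA AAT — ATG at 10, stop TAA at 16 → 9 nt; ATG at 25, stop TGA at 43 → 21 nt.
Frame -2: AGA CCT TTA TGC CTT AAC ACC ACA TGA ATG ACT GGC AGT GTT GAT AAA ATG — no ATG→stop ORF.
Frame -3: GAC CTT TAT GCC TTA ACA CCA CAT GAA TGA CTG GCA GTG TTG ATA AAA — no ATG→stop ORF.
Forward-strand max 12 nt; reverse-strand max 21 nt. The reverse strand has the longer ORF.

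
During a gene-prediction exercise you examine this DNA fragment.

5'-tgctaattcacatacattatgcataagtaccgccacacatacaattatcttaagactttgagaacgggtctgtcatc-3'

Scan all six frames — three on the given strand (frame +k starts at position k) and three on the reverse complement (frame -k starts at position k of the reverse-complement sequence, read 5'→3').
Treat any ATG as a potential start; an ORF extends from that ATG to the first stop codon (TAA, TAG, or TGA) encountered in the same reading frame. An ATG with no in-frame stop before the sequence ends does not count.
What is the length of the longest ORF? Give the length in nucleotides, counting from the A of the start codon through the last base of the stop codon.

Reverse complement (5'→3'): GATGACAGACCCGTTCTCAAAGTCTTAAGATAATTGTATGTGTGGCGGTACTTATGCATAATGTATGTGAATTAGCA
Frame +1: TGC TAA TTC ACA TAC ATT ATG CAT AAG TAC CGC CAC ACA TAC AAT TAT CTT AAG ACT TTG AGA ACG GGT CTG TCA — no ATG→stop ORF.
Frame +2: GCT AAT TCA CAT ACA TTA TGC ATA AGT ACC GCC ACA CAT ACA ATT ATC TTA AGA CTT TGA GAA CGG GTC TGT CAT — no ATG→stop ORF.
Frame +3: CTA ATT CAC ATA CAT TAT GCA TAA GTA CCG CCA CAC ATA CAA TTA TCT TAA GAC TTT GAG AAC GGG TCT GTC ATC — no ATG→stop ORF.
Frame -1: GAT GAC AGA CCC GTT CTC AAA GTC TTA AGA TAA TTG TAT GTG TGG CGG TAC TTA TGC ATA ATG TAT GTG AAT TAG — ATG at 61, stop TAG at 73 → 15 nt.
Frame -2: ATG ACA GAC CCG TTC TCA AAG TCT TAA GAT AAT TGT ATG TGT GGC GGT ACT TAT GCA TAA TGT ATG TGA ATT AGC — ATG at 2, stop TAA at 26 → 27 nt; ATG at 38, stop TAA at 59 → 24 nt; ATG at 65, stop TGA at 68 → 6 nt.
Frame -3: TGA CAG ACC CGT TCT CAA AGT CTT AAG ATA ATT GTA TGT GTG GCG GTA CTT ATG CAT AAT GTA TGT GAA TTA GCA — no ATG→stop ORF.
Longest: frame -2, positions 2–28, 27 nt = 9 codons = 8 aa. → 27 nucleotides.

27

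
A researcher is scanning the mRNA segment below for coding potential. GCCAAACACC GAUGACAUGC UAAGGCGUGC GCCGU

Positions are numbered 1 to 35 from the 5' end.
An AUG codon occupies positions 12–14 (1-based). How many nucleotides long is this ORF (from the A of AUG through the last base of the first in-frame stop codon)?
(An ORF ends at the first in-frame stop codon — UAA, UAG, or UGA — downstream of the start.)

12

Codons from position 12: AUG (12–14), ACA (15–17), UGC (18–20), UAA (21–23).
UAA is the first in-frame stop; ORF spans 12–23, 12 nucleotides.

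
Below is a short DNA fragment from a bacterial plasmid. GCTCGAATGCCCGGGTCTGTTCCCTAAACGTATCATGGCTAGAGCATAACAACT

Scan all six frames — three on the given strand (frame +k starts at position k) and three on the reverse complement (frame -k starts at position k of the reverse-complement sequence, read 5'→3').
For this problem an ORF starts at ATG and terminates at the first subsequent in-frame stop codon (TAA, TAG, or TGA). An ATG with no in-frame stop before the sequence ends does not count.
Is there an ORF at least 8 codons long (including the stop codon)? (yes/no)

no

Reverse complement (5'→3'): AGTTGTTATGCTCTAGCCATGATACGTTTAGGGAACAGACCCGGGCATTCGAGC
Frame +1: GCT CGA ATG CCC GGG TCT GTT CCC TAA ACG TAT CAT GGC TAG AGC ATA ACA ACT — ATG at 7, stop TAA at 25 → 21 nt.
Frame +2: CTC GAA TGC CCG GGT CTG TTC CCT AAA CGT ATC ATG GCT AGA GCA TAA CAA — ATG at 35, stop TAA at 47 → 15 nt.
Frame +3: TCG AAT GCC CGG GTC TGT TCC CTA AAC GTA TCA TGG CTA GAG CAT AAC AAC — no ATG→stop ORF.
Frame -1: AGT TGT TAT GCT CTA GCC ATG ATA CGT TTA GGG AAC AGA CCC GGG CAT TCG AGC — no ATG→stop ORF.
Frame -2: GTT GTT ATG CTC TAG CCA TGA TAC GTT TAG GGA ACA GAC CCG GGC ATT CGA — ATG at 8, stop TAG at 14 → 9 nt.
Frame -3: TTG TTA TGC TCT AGC CAT GAT ACG TTT AGG GAA CAG ACC CGG GCA TTC GAG — no ATG→stop ORF.
Largest ORF found is 7 codons < 8, so no.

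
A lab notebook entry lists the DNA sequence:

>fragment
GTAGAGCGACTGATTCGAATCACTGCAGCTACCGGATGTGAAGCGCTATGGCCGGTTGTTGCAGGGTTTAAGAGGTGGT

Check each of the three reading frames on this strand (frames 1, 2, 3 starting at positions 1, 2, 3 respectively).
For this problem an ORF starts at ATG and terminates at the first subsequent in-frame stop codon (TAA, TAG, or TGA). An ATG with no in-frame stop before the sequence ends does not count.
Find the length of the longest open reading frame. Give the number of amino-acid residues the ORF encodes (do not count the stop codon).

Frame 1: GTA GAG CGA CTG ATT CGA ATC ACT GCA GCT ACC GGA TGT GAA GCG CTA TGG CCG GTT GTT GCA GGG TTT AAG AGG TGG — no ATG→stop ORF.
Frame 2: TAG AGC GAC TGA TTC GAA TCA CTG CAG CTA CCG GAT GTG AAG CGC TAT GGC CGG TTG TTG CAG GGT TTA AGA GGT GGT — no ATG→stop ORF.
Frame 3: AGA GCG ACT GAT TCG AAT CAC TGC AGC TAC CGG ATG TGA AGC GCT ATG GCC GGT TGT TGC AGG GTT TAA GAG GTG — ATG at 36, stop TGA at 39 → 6 nt; ATG at 48, stop TAA at 69 → 24 nt.
Longest: frame 3, positions 48–71, 24 nt = 8 codons = 7 aa. → 7 amino acids.

7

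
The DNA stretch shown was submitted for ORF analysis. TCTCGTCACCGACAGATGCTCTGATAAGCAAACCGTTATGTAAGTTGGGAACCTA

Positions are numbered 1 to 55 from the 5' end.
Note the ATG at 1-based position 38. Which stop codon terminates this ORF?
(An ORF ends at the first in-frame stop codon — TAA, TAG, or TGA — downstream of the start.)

Codons from position 38: ATG (38–40), TAA (41–43).
The first in-frame stop codon is TAA.

TAA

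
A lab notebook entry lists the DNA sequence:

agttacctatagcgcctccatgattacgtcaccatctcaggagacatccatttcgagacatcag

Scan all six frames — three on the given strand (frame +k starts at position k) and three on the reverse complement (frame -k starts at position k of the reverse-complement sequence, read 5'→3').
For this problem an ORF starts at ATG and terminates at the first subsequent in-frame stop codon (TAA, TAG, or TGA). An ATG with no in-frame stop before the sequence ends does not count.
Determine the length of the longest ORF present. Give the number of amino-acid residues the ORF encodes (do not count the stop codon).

10

Reverse complement (5'→3'): CTGATGTCTCGAAATGGATGTCTCCTGAGATGGTGACGTAATCATGGAGGCGCTATAGGTAACT
Frame +1: AGT TAC CTA TAG CGC CTC CAT GAT TAC GTC ACC ATC TCA GGA GAC ATC CAT TTC GAG ACA TCA — no ATG→stop ORF.
Frame +2: GTT ACC TAT AGC GCC TCC ATG ATT ACG TCA CCA TCT CAG GAG ACA TCC ATT TCG AGA CAT CAG — no ATG→stop ORF.
Frame +3: TTA CCT ATA GCG CCT CCA TGA TTA CGT CAC CAT CTC AGG AGA CAT CCA TTT CGA GAC ATC — no ATG→stop ORF.
Frame -1: CTG ATG TCT CGA AAT GGA TGT CTC CTG AGA TGG TGA CGT AAT CAT GGA GGC GCT ATA GGT AAC — ATG at 4, stop TGA at 34 → 33 nt.
Frame -2: TGA TGT CTC GAA ATG GAT GTC TCC TGA GAT GGT GAC GTA ATC ATG GAG GCG CTA TAG GTA ACT — ATG at 14, stop TGA at 26 → 15 nt; ATG at 44, stop TAG at 56 → 15 nt.
Frame -3: GAT GTC TCG AAA TGG ATG TCT CCT GAG ATG GTG ACG TAA TCA TGG AGG CGC TAT AGG TAA — ATG at 18, stop TAA at 39 → 24 nt; ATG at 30, stop TAA at 39 → 12 nt.
Longest: frame -1, positions 4–36, 33 nt = 11 codons = 10 aa. → 10 amino acids.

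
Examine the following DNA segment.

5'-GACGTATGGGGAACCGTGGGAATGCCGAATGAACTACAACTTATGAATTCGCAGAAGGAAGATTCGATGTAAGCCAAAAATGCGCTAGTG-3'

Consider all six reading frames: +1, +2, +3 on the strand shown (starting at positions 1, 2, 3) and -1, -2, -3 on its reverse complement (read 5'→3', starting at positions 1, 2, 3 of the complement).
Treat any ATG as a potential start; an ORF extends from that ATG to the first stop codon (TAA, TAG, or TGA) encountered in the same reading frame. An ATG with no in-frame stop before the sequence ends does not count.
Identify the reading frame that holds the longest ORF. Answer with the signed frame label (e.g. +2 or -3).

+1

Reverse complement (5'→3'): CACTAGCGCATTTTTGGCTTACATCGAATCTTCCTTCTGCGAATTCATAAGTTGTAGTTCATTCGGCATTCCCACGGTTCCCCATACGTC
Frame +1: GAC GTA TGG GGA ACC GTG GGA ATG CCG AAT GAA CTA CAA CTT ATG AAT TCG CAG AAG GAA GAT TCG ATG TAA GCC AAA AAT GCG CTA GTG — ATG at 22, stop TAA at 70 → 51 nt; ATG at 43, stop TAA at 70 → 30 nt; ATG at 67, stop TAA at 70 → 6 nt.
Frame +2: ACG TAT GGG GAA CCG TGG GAA TGC CGA ATG AAC TAC AAC TTA TGA ATT CGC AGA AGG AAG ATT CGA TGT AAG CCA AAA ATG CGC TAG — ATG at 29, stop TGA at 44 → 18 nt; ATG at 80, stop TAG at 86 → 9 nt.
Frame +3: CGT ATG GGG AAC CGT GGG AAT GCC GAA TGA ACT ACA ACT TAT GAA TTC GCA GAA GGA AGA TTC GAT GTA AGC CAA AAA TGC GCT AGT — ATG at 6, stop TGA at 30 → 27 nt.
Frame -1: CAC TAG CGC ATT TTT GGC TTA CAT CGA ATC TTC CTT CTG CGA ATT CAT AAG TTG TAG TTC ATT CGG CAT TCC CAC GGT TCC CCA TAC GTC — no ATG→stop ORF.
Frame -2: ACT AGC GCA TTT TTG GCT TAC ATC GAA TCT TCC TTC TGC GAA TTC ATA AGT TGT AGT TCA TTC GGC ATT CCC ACG GTT CCC CAT ACG — no ATG→stop ORF.
Frame -3: CTA GCG CAT TTT TGG CTT ACA TCG AAT CTT CCT TCT GCG AAT TCA TAA GTT GTA GTT CAT TCG GCA TTC CCA CGG TTC CCC ATA CGT — no ATG→stop ORF.
Longest ORF is 51 nt in frame +1 (positions 22–72).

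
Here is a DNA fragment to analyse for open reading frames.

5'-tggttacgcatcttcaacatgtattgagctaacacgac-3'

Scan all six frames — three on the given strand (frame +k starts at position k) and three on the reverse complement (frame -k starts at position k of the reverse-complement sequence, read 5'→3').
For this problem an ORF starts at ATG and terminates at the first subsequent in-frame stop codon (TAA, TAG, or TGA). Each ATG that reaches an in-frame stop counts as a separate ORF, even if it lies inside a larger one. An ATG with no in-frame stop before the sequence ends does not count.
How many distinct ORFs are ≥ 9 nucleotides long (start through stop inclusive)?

1

Reverse complement (5'→3'): GTCGTGTTAGCTCAATACATGTTGAAGATGCGTAACCA
Frame +1: TGG TTA CGC ATC TTC AAC ATG TAT TGA GCT AAC ACG — ATG at 19, stop TGA at 25 → 9 nt.
Frame +2: GGT TAC GCA TCT TCA ACA TGT ATT GAG CTA ACA CGA — no ATG→stop ORF.
Frame +3: GTT ACG CAT CTT CAA CAT GTA TTG AGC TAA CAC GAC — no ATG→stop ORF.
Frame -1: GTC GTG TTA GCT CAA TAC ATG TTG AAG ATG CGT AAC — no ATG→stop ORF.
Frame -2: TCG TGT TAG CTC AAT ACA TGT TGA AGA TGC GTA ACC — no ATG→stop ORF.
Frame -3: CGT GTT AGC TCA ATA CAT GTT GAA GAT GCG TAA CCA — no ATG→stop ORF.
ORFs ≥ 9 nucleotides: frame +1 19–27 (9 nucleotides). Count = 1.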